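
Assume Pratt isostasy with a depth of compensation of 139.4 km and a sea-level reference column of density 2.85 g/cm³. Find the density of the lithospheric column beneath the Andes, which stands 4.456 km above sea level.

Pratt balance: ρ_ref D = ρ (D + h).
ρ = ρ_ref D/(D + h) = 2.85 × 139.4 km/(139.4 km + 4.456 km) = 2.76 g/cm³.

2.76 g/cm³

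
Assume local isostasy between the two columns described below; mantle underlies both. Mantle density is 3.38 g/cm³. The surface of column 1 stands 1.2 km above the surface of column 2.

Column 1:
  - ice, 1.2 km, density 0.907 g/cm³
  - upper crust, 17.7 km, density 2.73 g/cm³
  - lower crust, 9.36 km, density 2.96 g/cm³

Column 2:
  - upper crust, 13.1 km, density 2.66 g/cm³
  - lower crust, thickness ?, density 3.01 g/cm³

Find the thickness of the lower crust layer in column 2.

13.3 km

Take the compensation level at the base of the deeper column (depth z_c below the surface of column 1) and equate Σ ρ_i t_i down to z_c; mantle fills any gap and the z_c terms cancel.
Column 1: 1.2×0.907 + 17.7×2.73 + 9.36×2.96 + (z_c − 28.26)×3.38
Column 2: 1.2×0 + 13.1×2.66 + x×3.01 + (z_c − 1.2 − 13.1 − x)×3.38
The z_c×3.38 term appears on both sides and cancels. Collect the known terms of each column as K = Σ(ρt)_known − 3.38 × (depth of known layers): K_1 = 77.115 − 3.38×28.26 = −18.4038; K_2 = 34.846 − 3.38×(1.2 + 13.1) = −13.488.
Balance: K_1 = K_2 − x×(3.38 − 3.01), so x = (K_2 − K_1)/(3.38 − 3.01) = 4.9158/0.37 = 13.3 km.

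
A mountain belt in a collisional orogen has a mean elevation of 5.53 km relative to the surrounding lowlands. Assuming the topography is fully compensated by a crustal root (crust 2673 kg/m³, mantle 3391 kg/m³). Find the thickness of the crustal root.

20.6 km

Equating mass per unit area of the two columns: the weight of the topography is balanced by the buoyancy of the root, ρ_c h = (ρ_m − ρ_c) r.
r = h · ρ_c / (ρ_m − ρ_c) = 5.53 km × 2673 / (3391 − 2673) = 20.6 km.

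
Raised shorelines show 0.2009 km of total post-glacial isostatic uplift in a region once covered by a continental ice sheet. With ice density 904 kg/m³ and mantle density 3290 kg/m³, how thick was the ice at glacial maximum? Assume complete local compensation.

0.731 km

u = t ρ_ice/ρ_m → t = u ρ_m/ρ_ice = 0.2009 km × 3290/904 = 0.731 km.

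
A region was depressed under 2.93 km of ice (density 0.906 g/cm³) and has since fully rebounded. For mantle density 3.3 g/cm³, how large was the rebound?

0.804 km

Removing the load lets mantle flow back in; uplift u satisfies ρ_ice t = ρ_m u.
u = t ρ_ice/ρ_m = 2.93 km × 0.906/3.3 = 0.804 km.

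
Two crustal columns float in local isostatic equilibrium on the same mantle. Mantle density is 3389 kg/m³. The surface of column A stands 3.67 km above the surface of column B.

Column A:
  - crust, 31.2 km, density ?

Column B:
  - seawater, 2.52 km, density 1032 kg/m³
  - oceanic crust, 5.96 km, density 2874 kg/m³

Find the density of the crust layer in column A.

2700 kg/m³

Take the compensation level at the base of the deeper column (depth z_c below the surface of column A) and equate Σ ρ_i t_i down to z_c; mantle fills any gap and the z_c terms cancel.
Column A: 31.2×ρ + (z_c − 31.2)×3389
Column B: 3.67×0 + 2.52×1032 + 5.96×2874 + (z_c − 3.67 − 8.48)×3389
The z_c×3389 term appears on both sides and cancels. Collect the known terms of each column as K = Σ(ρt)_known − 3389 × (depth of known layers): K_A = 0 − 3389×31.2 = −105736.8; K_B = 19729.68 − 3389×(3.67 + 8.48) = −21446.67.
Balance: K_A + 31.2×ρ = K_B, so ρ = (K_B − K_A)/31.2 = 84290.1/31.2 = 2700 kg/m³.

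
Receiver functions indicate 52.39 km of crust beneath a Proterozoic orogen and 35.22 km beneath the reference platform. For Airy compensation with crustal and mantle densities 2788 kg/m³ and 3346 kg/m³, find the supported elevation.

Excess crust Δ = 52.39 km − 35.22 km = 17.17 km, split between elevation h and root r with h + r = Δ.
Airy balance ρ_c h = (ρ_m − ρ_c) r gives r = h ρ_c/(ρ_m − ρ_c), so h (1 + ρ_c/(ρ_m − ρ_c)) = Δ, i.e. h = Δ (ρ_m − ρ_c)/ρ_m.
h = 17.17 km × 558/3346 = 2.86 km.

2.86 km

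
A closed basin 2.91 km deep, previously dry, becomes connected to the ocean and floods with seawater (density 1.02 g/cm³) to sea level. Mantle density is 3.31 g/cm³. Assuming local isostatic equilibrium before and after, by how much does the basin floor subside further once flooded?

1.3 km

After flooding the water column is d + s deep. Its weight must equal the weight of mantle displaced by the extra subsidence s: (d + s) ρ_w = s ρ_m.
s = d ρ_w / (ρ_m − ρ_w) = 2.91 km × 1.02/(3.31 − 1.02) = 1.3 km.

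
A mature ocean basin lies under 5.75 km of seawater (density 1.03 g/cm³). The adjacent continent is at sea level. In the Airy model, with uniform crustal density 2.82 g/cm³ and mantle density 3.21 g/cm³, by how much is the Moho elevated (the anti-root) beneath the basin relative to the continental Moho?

26.4 km

Equating mass per unit area of the two columns: replacing crust with seawater at the top is compensated by replacing crust with mantle at the base: d (ρ_c − ρ_w) = a (ρ_m − ρ_c).
a = d (ρ_c − ρ_w)/(ρ_m − ρ_c) = 5.75 km × 1.79/0.39 = 26.4 km.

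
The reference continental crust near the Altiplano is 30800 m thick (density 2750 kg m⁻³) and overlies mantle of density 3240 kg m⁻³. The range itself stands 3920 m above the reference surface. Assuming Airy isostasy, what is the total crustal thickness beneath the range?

Root depth r = h ρ_c / (ρ_m − ρ_c) = 3920 m × 2750 / 490 = 22000 m.
Total thickness = T + h + r = 30800 m + 3920 m + 22000 m = 56700 m.

56700 m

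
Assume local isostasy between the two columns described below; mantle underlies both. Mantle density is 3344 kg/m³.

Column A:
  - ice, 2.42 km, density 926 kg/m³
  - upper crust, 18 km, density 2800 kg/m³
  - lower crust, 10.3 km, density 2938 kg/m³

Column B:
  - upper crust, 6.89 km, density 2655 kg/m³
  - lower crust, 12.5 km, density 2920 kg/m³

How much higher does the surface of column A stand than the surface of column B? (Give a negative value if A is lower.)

2.92 km

For any compensation level in the mantle, the mantle terms cancel and isostasy reduces to e = (Σt_A − Σt_B) − (Σ(ρt)_A − Σ(ρt)_B) / ρ_m.
Σt_A = 30.72 km; Σt_B = 19.39 km; Σ(ρt)_A = 82902.32; Σ(ρt)_B = 54792.95 (in km·kg/m³).
e = (30.72 − 19.39) − (82902.32 − 54792.95) / 3344 = 2.92 km.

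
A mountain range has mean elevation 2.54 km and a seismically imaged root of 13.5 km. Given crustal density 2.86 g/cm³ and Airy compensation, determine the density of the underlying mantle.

3.4 g/cm³

Airy balance: ρ_c h = (ρ_m − ρ_c) r → ρ_m = ρ_c (1 + h/r).
ρ_m = 2.86 × (1 + 2.54 km/13.5 km) = 3.4 g/cm³.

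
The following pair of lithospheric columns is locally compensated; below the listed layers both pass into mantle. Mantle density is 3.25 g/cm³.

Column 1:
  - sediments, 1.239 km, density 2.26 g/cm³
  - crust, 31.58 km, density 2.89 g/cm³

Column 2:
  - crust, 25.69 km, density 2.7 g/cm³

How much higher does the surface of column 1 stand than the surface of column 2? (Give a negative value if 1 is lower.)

For any compensation level in the mantle, the mantle terms cancel and isostasy reduces to e = (Σt_1 − Σt_2) − (Σ(ρt)_1 − Σ(ρt)_2) / ρ_m.
Σt_1 = 32.819 km; Σt_2 = 25.69 km; Σ(ρt)_1 = 94.06634; Σ(ρt)_2 = 69.363 (in km·g/cm³).
e = (32.819 − 25.69) − (94.06634 − 69.363) / 3.25 = −0.472 km.

−0.472 km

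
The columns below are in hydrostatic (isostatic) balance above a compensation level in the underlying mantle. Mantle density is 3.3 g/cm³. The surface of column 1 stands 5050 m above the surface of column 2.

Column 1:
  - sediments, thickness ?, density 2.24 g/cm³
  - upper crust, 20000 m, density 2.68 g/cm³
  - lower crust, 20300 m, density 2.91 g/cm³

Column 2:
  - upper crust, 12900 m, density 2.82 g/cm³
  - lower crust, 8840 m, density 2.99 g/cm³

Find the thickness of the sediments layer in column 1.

Take the compensation level at the base of the deeper column (depth z_c below the surface of column 1) and equate Σ ρ_i t_i down to z_c; mantle fills any gap and the z_c terms cancel.
Column 1: x×2.24 + 20000×2.68 + 20300×2.91 + (z_c − 40300 − x)×3.3
Column 2: 5050×0 + 12900×2.82 + 8840×2.99 + (z_c − 5050 − 21740)×3.3
The z_c×3.3 term appears on both sides and cancels. Collect the known terms of each column as K = Σ(ρt)_known − 3.3 × (depth of known layers): K_1 = 112673 − 3.3×40300 = −20317; K_2 = 62809.6 − 3.3×(5050 + 21740) = −25597.4.
Balance: K_1 − x×(3.3 − 2.24) = K_2, so x = (K_1 − K_2)/(3.3 − 2.24) = 5280.4/1.06 = 4980 m.

4980 m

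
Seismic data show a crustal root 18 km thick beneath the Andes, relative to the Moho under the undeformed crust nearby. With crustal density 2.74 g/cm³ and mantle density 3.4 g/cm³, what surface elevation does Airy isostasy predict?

4.34 km

Balancing pressure at the compensation depth: ρ_c h = (ρ_m − ρ_c) r.
h = r (ρ_m − ρ_c) / ρ_c = 18 km × (3.4 − 2.74) / 2.74 = 4.34 km.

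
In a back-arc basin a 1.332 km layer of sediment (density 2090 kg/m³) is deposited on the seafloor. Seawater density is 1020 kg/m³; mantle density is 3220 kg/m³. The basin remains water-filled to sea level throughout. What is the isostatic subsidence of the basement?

Submarine loading: the sediment displaces seawater, and the subsidence is in turn flooded, so s (ρ_m − ρ_w) = t (ρ_sed − ρ_w).
s = 1.332 km × (2090 − 1020) / (3220 − 1020) = 0.648 km.

0.648 km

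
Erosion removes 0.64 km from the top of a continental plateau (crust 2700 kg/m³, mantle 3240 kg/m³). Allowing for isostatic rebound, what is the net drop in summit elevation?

0.107 km

Rebound u = e ρ_c/ρ_m = 0.64 km × 2700/3240 = 0.5333 km.
Net surface drop = e − u = 0.64 km − 0.5333 km = e (ρ_m − ρ_c)/ρ_m = 0.107 km.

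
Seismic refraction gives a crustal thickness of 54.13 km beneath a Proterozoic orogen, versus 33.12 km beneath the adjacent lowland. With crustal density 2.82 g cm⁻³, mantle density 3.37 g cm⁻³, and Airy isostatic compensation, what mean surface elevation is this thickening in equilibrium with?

3.43 km

Excess crust Δ = 54.13 km − 33.12 km = 21.01 km, split between elevation h and root r with h + r = Δ.
Airy balance ρ_c h = (ρ_m − ρ_c) r gives r = h ρ_c/(ρ_m − ρ_c), so h (1 + ρ_c/(ρ_m − ρ_c)) = Δ, i.e. h = Δ (ρ_m − ρ_c)/ρ_m.
h = 21.01 km × 0.55/3.37 = 3.43 km.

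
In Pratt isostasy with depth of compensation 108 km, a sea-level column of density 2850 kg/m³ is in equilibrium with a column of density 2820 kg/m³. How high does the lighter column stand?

1.15 km

ρ_ref D = ρ (D + h) → h = D (ρ_ref − ρ)/ρ.
h = 108 km × (2850 − 2820)/2820 = 1.15 km.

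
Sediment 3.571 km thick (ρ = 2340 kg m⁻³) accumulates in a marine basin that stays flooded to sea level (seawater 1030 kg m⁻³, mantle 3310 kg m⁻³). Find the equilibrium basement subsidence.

Submarine loading: the sediment displaces seawater, and the subsidence is in turn flooded, so s (ρ_m − ρ_w) = t (ρ_sed − ρ_w).
s = 3.571 km × (2340 − 1030) / (3310 − 1030) = 2.05 km.

2.05 km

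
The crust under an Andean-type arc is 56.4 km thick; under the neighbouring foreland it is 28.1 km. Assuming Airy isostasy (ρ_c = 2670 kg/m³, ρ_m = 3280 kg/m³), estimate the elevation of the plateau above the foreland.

Excess crust Δ = 56.4 km − 28.1 km = 28.3 km, split between elevation h and root r with h + r = Δ.
Airy balance ρ_c h = (ρ_m − ρ_c) r gives r = h ρ_c/(ρ_m − ρ_c), so h (1 + ρ_c/(ρ_m − ρ_c)) = Δ, i.e. h = Δ (ρ_m − ρ_c)/ρ_m.
h = 28.3 km × 610/3280 = 5.26 km.

5.26 km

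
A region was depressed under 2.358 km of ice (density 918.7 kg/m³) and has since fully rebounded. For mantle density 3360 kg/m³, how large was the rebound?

Removing the load lets mantle flow back in; uplift u satisfies ρ_ice t = ρ_m u.
u = t ρ_ice/ρ_m = 2.358 km × 918.7/3360 = 0.645 km.

0.645 km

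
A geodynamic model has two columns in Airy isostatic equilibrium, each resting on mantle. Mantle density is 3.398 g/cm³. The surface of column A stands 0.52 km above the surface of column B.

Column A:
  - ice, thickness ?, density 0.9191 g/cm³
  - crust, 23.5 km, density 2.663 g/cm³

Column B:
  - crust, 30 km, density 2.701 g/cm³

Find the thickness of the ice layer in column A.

2.18 km

Take the compensation level at the base of the deeper column (depth z_c below the surface of column A) and equate Σ ρ_i t_i down to z_c; mantle fills any gap and the z_c terms cancel.
Column A: x×0.9191 + 23.5×2.663 + (z_c − 23.5 − x)×3.398
Column B: 0.52×0 + 30×2.701 + (z_c − 0.52 − 30)×3.398
The z_c×3.398 term appears on both sides and cancels. Collect the known terms of each column as K = Σ(ρt)_known − 3.398 × (depth of known layers): K_A = 62.5805 − 3.398×23.5 = −17.2725; K_B = 81.03 − 3.398×(0.52 + 30) = −22.67696.
Balance: K_A − x×(3.398 − 0.9191) = K_B, so x = (K_A − K_B)/(3.398 − 0.9191) = 5.40446/2.4789 = 2.18 km.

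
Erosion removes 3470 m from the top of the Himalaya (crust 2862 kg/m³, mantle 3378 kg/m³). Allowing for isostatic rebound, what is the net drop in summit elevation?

530 m

Rebound u = e ρ_c/ρ_m = 3470 m × 2862/3378 = 2940 m.
Net surface drop = e − u = 3470 m − 2940 m = e (ρ_m − ρ_c)/ρ_m = 530 m.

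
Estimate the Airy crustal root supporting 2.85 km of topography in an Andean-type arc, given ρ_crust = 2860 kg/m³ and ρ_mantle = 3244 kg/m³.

21.2 km

For local isostatic compensation: the weight of the topography is balanced by the buoyancy of the root, ρ_c h = (ρ_m − ρ_c) r.
r = h · ρ_c / (ρ_m − ρ_c) = 2.85 km × 2860 / (3244 − 2860) = 21.2 km.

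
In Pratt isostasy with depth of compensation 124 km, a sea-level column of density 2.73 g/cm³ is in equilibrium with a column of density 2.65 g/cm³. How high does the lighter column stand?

ρ_ref D = ρ (D + h) → h = D (ρ_ref − ρ)/ρ.
h = 124 km × (2.73 − 2.65)/2.65 = 3.74 km.

3.74 km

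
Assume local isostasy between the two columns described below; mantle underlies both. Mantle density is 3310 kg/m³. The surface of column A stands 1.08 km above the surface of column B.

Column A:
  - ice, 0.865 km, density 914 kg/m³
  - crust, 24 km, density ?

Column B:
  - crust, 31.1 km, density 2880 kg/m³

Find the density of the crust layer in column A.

Take the compensation level at the base of the deeper column (depth z_c below the surface of column A) and equate Σ ρ_i t_i down to z_c; mantle fills any gap and the z_c terms cancel.
Column A: 0.865×914 + 24×ρ + (z_c − 24.865)×3310
Column B: 1.08×0 + 31.1×2880 + (z_c − 1.08 − 31.1)×3310
The z_c×3310 term appears on both sides and cancels. Collect the known terms of each column as K = Σ(ρt)_known − 3310 × (depth of known layers): K_A = 790.61 − 3310×24.865 = −81512.54; K_B = 89568 − 3310×(1.08 + 31.1) = −16947.8.
Balance: K_A + 24×ρ = K_B, so ρ = (K_B − K_A)/24 = 64564.7/24 = 2690 kg/m³.

2690 kg/m³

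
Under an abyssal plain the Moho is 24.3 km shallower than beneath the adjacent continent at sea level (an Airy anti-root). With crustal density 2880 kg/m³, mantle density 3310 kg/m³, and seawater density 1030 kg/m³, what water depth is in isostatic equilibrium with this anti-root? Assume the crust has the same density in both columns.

Replacing a thickness d of crust by seawater at the top must be balanced by replacing crust with mantle at the base: d (ρ_c − ρ_w) = a (ρ_m − ρ_c).
d = a (ρ_m − ρ_c)/(ρ_c − ρ_w) = 24.3 km × 430/1850 = 5.65 km.

5.65 km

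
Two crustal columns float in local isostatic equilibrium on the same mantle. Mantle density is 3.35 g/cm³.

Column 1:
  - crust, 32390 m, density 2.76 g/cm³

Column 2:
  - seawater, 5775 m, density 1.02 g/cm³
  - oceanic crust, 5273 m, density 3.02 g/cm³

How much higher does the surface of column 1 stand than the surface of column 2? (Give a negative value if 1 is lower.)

1170 m

For any compensation level in the mantle, the mantle terms cancel and isostasy reduces to e = (Σt_1 − Σt_2) − (Σ(ρt)_1 − Σ(ρt)_2) / ρ_m.
Σt_1 = 32390 m; Σt_2 = 11048 m; Σ(ρt)_1 = 89396.4; Σ(ρt)_2 = 21814.96 (in m·g/cm³).
e = (32390 − 11048) − (89396.4 − 21814.96) / 3.35 = 1170 m.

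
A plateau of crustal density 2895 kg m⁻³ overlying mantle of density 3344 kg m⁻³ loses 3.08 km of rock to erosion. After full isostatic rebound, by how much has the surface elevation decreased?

Rebound u = e ρ_c/ρ_m = 3.08 km × 2895/3344 = 2.666 km.
Net surface drop = e − u = 3.08 km − 2.666 km = e (ρ_m − ρ_c)/ρ_m = 0.414 km.

0.414 km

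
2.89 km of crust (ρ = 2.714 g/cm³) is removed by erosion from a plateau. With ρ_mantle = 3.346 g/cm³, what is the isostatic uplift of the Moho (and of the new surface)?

2.34 km

Unloading: uplift u = e ρ_c/ρ_m = 2.89 km × 2.714/3.346 = 2.34 km.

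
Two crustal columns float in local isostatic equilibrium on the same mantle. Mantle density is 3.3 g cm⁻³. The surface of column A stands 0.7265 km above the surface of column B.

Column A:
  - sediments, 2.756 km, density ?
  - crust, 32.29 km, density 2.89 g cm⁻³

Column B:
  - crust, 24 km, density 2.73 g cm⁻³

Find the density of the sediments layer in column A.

Take the compensation level at the base of the deeper column (depth z_c below the surface of column A) and equate Σ ρ_i t_i down to z_c; mantle fills any gap and the z_c terms cancel.
Column A: 2.756×ρ + 32.29×2.89 + (z_c − 35.046)×3.3
Column B: 0.7265×0 + 24×2.73 + (z_c − 0.7265 − 24)×3.3
The z_c×3.3 term appears on both sides and cancels. Collect the known terms of each column as K = Σ(ρt)_known − 3.3 × (depth of known layers): K_A = 93.3181 − 3.3×35.046 = −22.3337; K_B = 65.52 − 3.3×(0.7265 + 24) = −16.07745.
Balance: K_A + 2.756×ρ = K_B, so ρ = (K_B − K_A)/2.756 = 6.25625/2.756 = 2.27 g cm⁻³.

2.27 g cm⁻³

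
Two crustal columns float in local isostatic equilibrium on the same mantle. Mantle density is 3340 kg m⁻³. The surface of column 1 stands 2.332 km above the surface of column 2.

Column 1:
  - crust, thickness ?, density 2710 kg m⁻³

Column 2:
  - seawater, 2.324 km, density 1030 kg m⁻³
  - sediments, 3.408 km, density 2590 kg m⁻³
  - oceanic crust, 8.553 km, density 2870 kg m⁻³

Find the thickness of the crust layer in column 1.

Take the compensation level at the base of the deeper column (depth z_c below the surface of column 1) and equate Σ ρ_i t_i down to z_c; mantle fills any gap and the z_c terms cancel.
Column 1: x×2710 + (z_c − 0 − x)×3340
Column 2: 2.332×0 + 2.324×1030 + 3.408×2590 + 8.553×2870 + (z_c − 2.332 − 14.285)×3340
The z_c×3340 term appears on both sides and cancels. Collect the known terms of each column as K = Σ(ρt)_known − 3340 × (depth of known layers): K_1 = 0 − 3340×0 = 0; K_2 = 35767.55 − 3340×(2.332 + 14.285) = −19733.23.
Balance: K_1 − x×(3340 − 2710) = K_2, so x = (K_1 − K_2)/(3340 − 2710) = 19733.2/630 = 31.3 km.

31.3 km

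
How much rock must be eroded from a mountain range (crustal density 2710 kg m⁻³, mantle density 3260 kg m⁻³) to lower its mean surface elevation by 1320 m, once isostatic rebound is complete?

7820 m

Net drop Δ = e − u = e − e ρ_c/ρ_m = e (ρ_m − ρ_c)/ρ_m.
e = Δ ρ_m/(ρ_m − ρ_c) = 1320 m × 3260/550 = 7820 m.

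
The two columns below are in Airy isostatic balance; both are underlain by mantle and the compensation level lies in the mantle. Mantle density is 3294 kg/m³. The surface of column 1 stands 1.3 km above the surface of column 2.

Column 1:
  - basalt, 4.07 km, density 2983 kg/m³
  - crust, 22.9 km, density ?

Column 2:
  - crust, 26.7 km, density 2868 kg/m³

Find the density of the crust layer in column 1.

Take the compensation level at the base of the deeper column (depth z_c below the surface of column 1) and equate Σ ρ_i t_i down to z_c; mantle fills any gap and the z_c terms cancel.
Column 1: 4.07×2983 + 22.9×ρ + (z_c − 26.97)×3294
Column 2: 1.3×0 + 26.7×2868 + (z_c − 1.3 − 26.7)×3294
The z_c×3294 term appears on both sides and cancels. Collect the known terms of each column as K = Σ(ρt)_known − 3294 × (depth of known layers): K_1 = 12140.81 − 3294×26.97 = −76698.37; K_2 = 76575.6 − 3294×(1.3 + 26.7) = −15656.4.
Balance: K_1 + 22.9×ρ = K_2, so ρ = (K_2 − K_1)/22.9 = 61042/22.9 = 2670 kg/m³.

2670 kg/m³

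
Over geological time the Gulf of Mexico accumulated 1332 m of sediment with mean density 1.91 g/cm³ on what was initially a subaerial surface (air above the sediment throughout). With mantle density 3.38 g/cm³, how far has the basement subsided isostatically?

Subaerial load: s = t ρ_sed / ρ_m = 1332 m × 1.91/3.38 = 753 m.

753 m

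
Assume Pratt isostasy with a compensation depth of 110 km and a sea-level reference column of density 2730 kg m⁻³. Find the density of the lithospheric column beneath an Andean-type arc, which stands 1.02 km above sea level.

2700 kg m⁻³

Pratt balance: ρ_ref D = ρ (D + h).
ρ = ρ_ref D/(D + h) = 2730 × 110 km/(110 km + 1.02 km) = 2700 kg m⁻³.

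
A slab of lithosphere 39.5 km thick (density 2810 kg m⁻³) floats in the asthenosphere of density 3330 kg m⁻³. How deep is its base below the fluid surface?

33.3 km

Draft d = t ρ_obj/ρ_fluid = 39.5 km × 2810/3330 = 33.3 km.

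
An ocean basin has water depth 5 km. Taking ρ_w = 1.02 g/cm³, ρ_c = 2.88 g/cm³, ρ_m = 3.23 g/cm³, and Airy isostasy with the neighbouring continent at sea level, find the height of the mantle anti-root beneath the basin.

Equating mass per unit area of the two columns: replacing crust with seawater at the top is compensated by replacing crust with mantle at the base: d (ρ_c − ρ_w) = a (ρ_m − ρ_c).
a = d (ρ_c − ρ_w)/(ρ_m − ρ_c) = 5 km × 1.86/0.35 = 26.6 km.

26.6 km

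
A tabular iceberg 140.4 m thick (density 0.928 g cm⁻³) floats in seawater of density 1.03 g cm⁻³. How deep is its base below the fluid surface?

126 m

Draft d = t ρ_obj/ρ_fluid = 140.4 m × 0.928/1.03 = 126 m.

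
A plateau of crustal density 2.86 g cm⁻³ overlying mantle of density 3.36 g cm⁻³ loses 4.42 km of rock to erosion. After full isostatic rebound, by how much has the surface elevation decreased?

0.658 km

Rebound u = e ρ_c/ρ_m = 4.42 km × 2.86/3.36 = 3.762 km.
Net surface drop = e − u = 4.42 km − 3.762 km = e (ρ_m − ρ_c)/ρ_m = 0.658 km.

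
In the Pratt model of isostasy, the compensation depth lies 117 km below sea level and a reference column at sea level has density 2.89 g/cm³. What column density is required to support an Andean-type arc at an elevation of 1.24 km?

Pratt balance: ρ_ref D = ρ (D + h).
ρ = ρ_ref D/(D + h) = 2.89 × 117 km/(117 km + 1.24 km) = 2.86 g/cm³.

2.86 g/cm³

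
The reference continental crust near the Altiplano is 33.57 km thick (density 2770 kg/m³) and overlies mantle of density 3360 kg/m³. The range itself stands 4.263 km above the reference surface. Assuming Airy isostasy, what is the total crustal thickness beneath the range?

57.8 km

Root depth r = h ρ_c / (ρ_m − ρ_c) = 4.263 km × 2770 / 590 = 20.01 km.
Total thickness = T + h + r = 33.57 km + 4.263 km + 20.01 km = 57.8 km.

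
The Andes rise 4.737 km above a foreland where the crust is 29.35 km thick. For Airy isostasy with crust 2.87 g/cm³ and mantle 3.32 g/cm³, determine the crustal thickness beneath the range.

64.3 km

Root depth r = h ρ_c / (ρ_m − ρ_c) = 4.737 km × 2.87 / 0.45 = 30.21 km.
Total thickness = T + h + r = 29.35 km + 4.737 km + 30.21 km = 64.3 km.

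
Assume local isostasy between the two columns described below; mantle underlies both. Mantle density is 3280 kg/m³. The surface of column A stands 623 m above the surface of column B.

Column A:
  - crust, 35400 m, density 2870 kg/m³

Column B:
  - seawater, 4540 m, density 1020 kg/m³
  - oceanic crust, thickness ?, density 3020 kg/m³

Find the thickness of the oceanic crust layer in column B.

Take the compensation level at the base of the deeper column (depth z_c below the surface of column A) and equate Σ ρ_i t_i down to z_c; mantle fills any gap and the z_c terms cancel.
Column A: 35400×2870 + (z_c − 35400)×3280
Column B: 623×0 + 4540×1020 + x×3020 + (z_c − 623 − 4540 − x)×3280
The z_c×3280 term appears on both sides and cancels. Collect the known terms of each column as K = Σ(ρt)_known − 3280 × (depth of known layers): K_A = 101598000 − 3280×35400 = −14514000; K_B = 4630800 − 3280×(623 + 4540) = −12303840.
Balance: K_A = K_B − x×(3280 − 3020), so x = (K_B − K_A)/(3280 − 3020) = 2210160/260 = 8500 m.

8500 m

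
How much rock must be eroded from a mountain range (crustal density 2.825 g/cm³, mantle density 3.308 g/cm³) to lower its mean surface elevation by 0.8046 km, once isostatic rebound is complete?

Net drop Δ = e − u = e − e ρ_c/ρ_m = e (ρ_m − ρ_c)/ρ_m.
e = Δ ρ_m/(ρ_m − ρ_c) = 0.8046 km × 3.308/0.483 = 5.51 km.

5.51 km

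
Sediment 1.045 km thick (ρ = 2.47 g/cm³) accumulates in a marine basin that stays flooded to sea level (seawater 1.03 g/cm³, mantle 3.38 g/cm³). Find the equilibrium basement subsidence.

0.64 km

Submarine loading: the sediment displaces seawater, and the subsidence is in turn flooded, so s (ρ_m − ρ_w) = t (ρ_sed − ρ_w).
s = 1.045 km × (2.47 − 1.03) / (3.38 − 1.03) = 0.64 km.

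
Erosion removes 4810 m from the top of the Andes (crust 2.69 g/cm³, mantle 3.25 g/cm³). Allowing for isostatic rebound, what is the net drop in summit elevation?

Rebound u = e ρ_c/ρ_m = 4810 m × 2.69/3.25 = 3981 m.
Net surface drop = e − u = 4810 m − 3981 m = e (ρ_m − ρ_c)/ρ_m = 829 m.

829 m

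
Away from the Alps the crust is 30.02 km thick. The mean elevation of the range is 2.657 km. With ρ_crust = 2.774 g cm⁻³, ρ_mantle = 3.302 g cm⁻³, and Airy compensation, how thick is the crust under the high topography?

Root depth r = h ρ_c / (ρ_m − ρ_c) = 2.657 km × 2.774 / 0.528 = 13.96 km.
Total thickness = T + h + r = 30.02 km + 2.657 km + 13.96 km = 46.6 km.

46.6 km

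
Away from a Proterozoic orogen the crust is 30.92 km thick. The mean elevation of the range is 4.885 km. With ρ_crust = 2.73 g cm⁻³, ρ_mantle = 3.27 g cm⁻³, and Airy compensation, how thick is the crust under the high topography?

Root depth r = h ρ_c / (ρ_m − ρ_c) = 4.885 km × 2.73 / 0.54 = 24.7 km.
Total thickness = T + h + r = 30.92 km + 4.885 km + 24.7 km = 60.5 km.

60.5 km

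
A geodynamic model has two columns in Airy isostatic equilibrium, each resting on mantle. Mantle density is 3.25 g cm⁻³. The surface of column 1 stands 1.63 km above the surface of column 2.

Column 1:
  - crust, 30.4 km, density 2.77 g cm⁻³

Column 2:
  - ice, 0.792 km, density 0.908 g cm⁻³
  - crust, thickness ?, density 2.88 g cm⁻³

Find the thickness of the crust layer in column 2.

20.1 km

Take the compensation level at the base of the deeper column (depth z_c below the surface of column 1) and equate Σ ρ_i t_i down to z_c; mantle fills any gap and the z_c terms cancel.
Column 1: 30.4×2.77 + (z_c − 30.4)×3.25
Column 2: 1.63×0 + 0.792×0.908 + x×2.88 + (z_c − 1.63 − 0.792 − x)×3.25
The z_c×3.25 term appears on both sides and cancels. Collect the known terms of each column as K = Σ(ρt)_known − 3.25 × (depth of known layers): K_1 = 84.208 − 3.25×30.4 = −14.592; K_2 = 0.719136 − 3.25×(1.63 + 0.792) = −7.152364.
Balance: K_1 = K_2 − x×(3.25 − 2.88), so x = (K_2 − K_1)/(3.25 − 2.88) = 7.43964/0.37 = 20.1 km.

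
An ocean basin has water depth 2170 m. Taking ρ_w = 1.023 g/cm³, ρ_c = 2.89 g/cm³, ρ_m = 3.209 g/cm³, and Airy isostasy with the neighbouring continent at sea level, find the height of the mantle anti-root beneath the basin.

12700 m

Isostatic balance requires: replacing crust with seawater at the top is compensated by replacing crust with mantle at the base: d (ρ_c − ρ_w) = a (ρ_m − ρ_c).
a = d (ρ_c − ρ_w)/(ρ_m − ρ_c) = 2170 m × 1.867/0.319 = 12700 m.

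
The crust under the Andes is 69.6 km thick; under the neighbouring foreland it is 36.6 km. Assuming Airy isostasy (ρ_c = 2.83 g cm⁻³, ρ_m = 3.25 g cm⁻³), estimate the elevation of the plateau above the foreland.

4.26 km

Excess crust Δ = 69.6 km − 36.6 km = 33 km, split between elevation h and root r with h + r = Δ.
Airy balance ρ_c h = (ρ_m − ρ_c) r gives r = h ρ_c/(ρ_m − ρ_c), so h (1 + ρ_c/(ρ_m − ρ_c)) = Δ, i.e. h = Δ (ρ_m − ρ_c)/ρ_m.
h = 33 km × 0.42/3.25 = 4.26 km.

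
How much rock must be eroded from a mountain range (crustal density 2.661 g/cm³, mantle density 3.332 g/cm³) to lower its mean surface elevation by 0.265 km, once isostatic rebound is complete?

Net drop Δ = e − u = e − e ρ_c/ρ_m = e (ρ_m − ρ_c)/ρ_m.
e = Δ ρ_m/(ρ_m − ρ_c) = 0.265 km × 3.332/0.671 = 1.32 km.

1.32 km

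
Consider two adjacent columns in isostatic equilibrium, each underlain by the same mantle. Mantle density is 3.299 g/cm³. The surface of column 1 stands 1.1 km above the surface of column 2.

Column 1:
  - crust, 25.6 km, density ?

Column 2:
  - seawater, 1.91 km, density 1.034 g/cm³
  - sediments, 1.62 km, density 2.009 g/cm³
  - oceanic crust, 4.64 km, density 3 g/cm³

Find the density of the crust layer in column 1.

Take the compensation level at the base of the deeper column (depth z_c below the surface of column 1) and equate Σ ρ_i t_i down to z_c; mantle fills any gap and the z_c terms cancel.
Column 1: 25.6×ρ + (z_c − 25.6)×3.299
Column 2: 1.1×0 + 1.91×1.034 + 1.62×2.009 + 4.64×3 + (z_c − 1.1 − 8.17)×3.299
The z_c×3.299 term appears on both sides and cancels. Collect the known terms of each column as K = Σ(ρt)_known − 3.299 × (depth of known layers): K_1 = 0 − 3.299×25.6 = −84.4544; K_2 = 19.14952 − 3.299×(1.1 + 8.17) = −11.43221.
Balance: K_1 + 25.6×ρ = K_2, so ρ = (K_2 − K_1)/25.6 = 73.0222/25.6 = 2.85 g/cm³.

2.85 g/cm³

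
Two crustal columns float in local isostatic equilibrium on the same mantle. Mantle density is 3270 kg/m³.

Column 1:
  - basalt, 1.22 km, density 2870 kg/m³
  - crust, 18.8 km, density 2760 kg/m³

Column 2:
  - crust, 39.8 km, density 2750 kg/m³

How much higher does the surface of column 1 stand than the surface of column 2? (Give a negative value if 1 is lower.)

−3.25 km

For any compensation level in the mantle, the mantle terms cancel and isostasy reduces to e = (Σt_1 − Σt_2) − (Σ(ρt)_1 − Σ(ρt)_2) / ρ_m.
Σt_1 = 20.02 km; Σt_2 = 39.8 km; Σ(ρt)_1 = 55389.4; Σ(ρt)_2 = 109450 (in km·kg/m³).
e = (20.02 − 39.8) − (55389.4 − 109450) / 3270 = −3.25 km.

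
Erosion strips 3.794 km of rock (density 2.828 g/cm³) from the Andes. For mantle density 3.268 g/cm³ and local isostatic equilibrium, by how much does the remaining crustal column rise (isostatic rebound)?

Unloading: uplift u = e ρ_c/ρ_m = 3.794 km × 2.828/3.268 = 3.28 km.

3.28 km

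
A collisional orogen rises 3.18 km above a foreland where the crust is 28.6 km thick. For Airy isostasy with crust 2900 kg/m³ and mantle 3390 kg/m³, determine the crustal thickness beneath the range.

Root depth r = h ρ_c / (ρ_m − ρ_c) = 3.18 km × 2900 / 490 = 18.82 km.
Total thickness = T + h + r = 28.6 km + 3.18 km + 18.82 km = 50.6 km.

50.6 km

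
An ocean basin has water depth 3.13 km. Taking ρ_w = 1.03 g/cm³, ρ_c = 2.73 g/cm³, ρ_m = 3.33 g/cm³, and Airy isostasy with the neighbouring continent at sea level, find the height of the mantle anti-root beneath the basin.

8.87 km

Balancing pressure at the compensation depth: replacing crust with seawater at the top is compensated by replacing crust with mantle at the base: d (ρ_c − ρ_w) = a (ρ_m − ρ_c).
a = d (ρ_c − ρ_w)/(ρ_m − ρ_c) = 3.13 km × 1.7/0.6 = 8.87 km.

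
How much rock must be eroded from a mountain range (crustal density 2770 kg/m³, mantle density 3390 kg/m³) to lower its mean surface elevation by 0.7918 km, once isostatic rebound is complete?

Net drop Δ = e − u = e − e ρ_c/ρ_m = e (ρ_m − ρ_c)/ρ_m.
e = Δ ρ_m/(ρ_m − ρ_c) = 0.7918 km × 3390/620 = 4.33 km.

4.33 km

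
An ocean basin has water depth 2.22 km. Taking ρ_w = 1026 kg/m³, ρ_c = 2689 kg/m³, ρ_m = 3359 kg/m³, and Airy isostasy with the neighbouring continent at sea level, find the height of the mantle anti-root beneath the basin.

5.51 km

Balancing pressure at the compensation depth: replacing crust with seawater at the top is compensated by replacing crust with mantle at the base: d (ρ_c − ρ_w) = a (ρ_m − ρ_c).
a = d (ρ_c − ρ_w)/(ρ_m − ρ_c) = 2.22 km × 1663/670 = 5.51 km.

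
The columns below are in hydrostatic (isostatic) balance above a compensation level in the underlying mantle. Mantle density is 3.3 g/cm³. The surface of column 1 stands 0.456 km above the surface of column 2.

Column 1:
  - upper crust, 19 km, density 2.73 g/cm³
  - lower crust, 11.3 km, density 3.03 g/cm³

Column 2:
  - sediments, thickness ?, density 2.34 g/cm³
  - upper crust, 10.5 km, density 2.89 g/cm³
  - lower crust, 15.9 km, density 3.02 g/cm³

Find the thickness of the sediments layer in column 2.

3.77 km

Take the compensation level at the base of the deeper column (depth z_c below the surface of column 1) and equate Σ ρ_i t_i down to z_c; mantle fills any gap and the z_c terms cancel.
Column 1: 19×2.73 + 11.3×3.03 + (z_c − 30.3)×3.3
Column 2: 0.456×0 + x×2.34 + 10.5×2.89 + 15.9×3.02 + (z_c − 0.456 − 26.4 − x)×3.3
The z_c×3.3 term appears on both sides and cancels. Collect the known terms of each column as K = Σ(ρt)_known − 3.3 × (depth of known layers): K_1 = 86.109 − 3.3×30.3 = −13.881; K_2 = 78.363 − 3.3×(0.456 + 26.4) = −10.2618.
Balance: K_1 = K_2 − x×(3.3 − 2.34), so x = (K_2 − K_1)/(3.3 − 2.34) = 3.6192/0.96 = 3.77 km.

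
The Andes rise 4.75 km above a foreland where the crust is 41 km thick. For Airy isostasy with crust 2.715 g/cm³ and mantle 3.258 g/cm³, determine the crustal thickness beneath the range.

Root depth r = h ρ_c / (ρ_m − ρ_c) = 4.75 km × 2.715 / 0.543 = 23.75 km.
Total thickness = T + h + r = 41 km + 4.75 km + 23.75 km = 69.5 km.

69.5 km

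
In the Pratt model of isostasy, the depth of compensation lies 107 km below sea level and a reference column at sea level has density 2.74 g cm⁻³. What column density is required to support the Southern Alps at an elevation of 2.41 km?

Pratt balance: ρ_ref D = ρ (D + h).
ρ = ρ_ref D/(D + h) = 2.74 × 107 km/(107 km + 2.41 km) = 2.68 g cm⁻³.

2.68 g cm⁻³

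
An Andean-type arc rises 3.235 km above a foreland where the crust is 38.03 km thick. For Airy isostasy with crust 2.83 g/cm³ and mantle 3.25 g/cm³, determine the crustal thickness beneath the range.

63.1 km

Root depth r = h ρ_c / (ρ_m − ρ_c) = 3.235 km × 2.83 / 0.42 = 21.8 km.
Total thickness = T + h + r = 38.03 km + 3.235 km + 21.8 km = 63.1 km.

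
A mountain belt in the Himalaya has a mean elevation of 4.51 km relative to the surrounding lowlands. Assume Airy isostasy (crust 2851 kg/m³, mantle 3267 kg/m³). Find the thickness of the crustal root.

30.9 km

In Airy isostatic equilibrium: the weight of the topography is balanced by the buoyancy of the root, ρ_c h = (ρ_m − ρ_c) r.
r = h · ρ_c / (ρ_m − ρ_c) = 4.51 km × 2851 / (3267 − 2851) = 30.9 km.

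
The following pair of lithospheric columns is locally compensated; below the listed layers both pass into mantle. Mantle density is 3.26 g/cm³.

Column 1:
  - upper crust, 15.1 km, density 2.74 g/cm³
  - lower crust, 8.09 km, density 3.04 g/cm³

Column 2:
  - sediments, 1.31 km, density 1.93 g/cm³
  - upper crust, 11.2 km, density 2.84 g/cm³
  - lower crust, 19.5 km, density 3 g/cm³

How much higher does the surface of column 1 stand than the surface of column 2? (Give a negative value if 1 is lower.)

For any compensation level in the mantle, the mantle terms cancel and isostasy reduces to e = (Σt_1 − Σt_2) − (Σ(ρt)_1 − Σ(ρt)_2) / ρ_m.
Σt_1 = 23.19 km; Σt_2 = 32.01 km; Σ(ρt)_1 = 65.9676; Σ(ρt)_2 = 92.8363 (in km·g/cm³).
e = (23.19 − 32.01) − (65.9676 − 92.8363) / 3.26 = −0.578 km.

−0.578 km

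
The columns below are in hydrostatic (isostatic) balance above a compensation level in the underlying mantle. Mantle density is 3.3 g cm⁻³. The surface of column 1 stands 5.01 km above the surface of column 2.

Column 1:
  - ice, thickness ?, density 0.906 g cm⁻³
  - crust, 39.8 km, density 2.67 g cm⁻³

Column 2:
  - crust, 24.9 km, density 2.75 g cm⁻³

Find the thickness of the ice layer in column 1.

2.15 km

Take the compensation level at the base of the deeper column (depth z_c below the surface of column 1) and equate Σ ρ_i t_i down to z_c; mantle fills any gap and the z_c terms cancel.
Column 1: x×0.906 + 39.8×2.67 + (z_c − 39.8 − x)×3.3
Column 2: 5.01×0 + 24.9×2.75 + (z_c − 5.01 − 24.9)×3.3
The z_c×3.3 term appears on both sides and cancels. Collect the known terms of each column as K = Σ(ρt)_known − 3.3 × (depth of known layers): K_1 = 106.266 − 3.3×39.8 = −25.074; K_2 = 68.475 − 3.3×(5.01 + 24.9) = −30.228.
Balance: K_1 − x×(3.3 − 0.906) = K_2, so x = (K_1 − K_2)/(3.3 − 0.906) = 5.154/2.394 = 2.15 km.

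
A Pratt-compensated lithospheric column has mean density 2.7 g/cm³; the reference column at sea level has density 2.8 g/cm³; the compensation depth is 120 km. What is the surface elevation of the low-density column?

ρ_ref D = ρ (D + h) → h = D (ρ_ref − ρ)/ρ.
h = 120 km × (2.8 − 2.7)/2.7 = 4.44 km.

4.44 km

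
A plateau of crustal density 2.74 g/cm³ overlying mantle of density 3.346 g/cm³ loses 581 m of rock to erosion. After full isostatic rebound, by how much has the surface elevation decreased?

105 m

Rebound u = e ρ_c/ρ_m = 581 m × 2.74/3.346 = 475.8 m.
Net surface drop = e − u = 581 m − 475.8 m = e (ρ_m − ρ_c)/ρ_m = 105 m.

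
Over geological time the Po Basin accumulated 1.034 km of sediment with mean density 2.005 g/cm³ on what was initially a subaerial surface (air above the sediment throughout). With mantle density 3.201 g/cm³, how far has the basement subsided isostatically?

Subaerial load: s = t ρ_sed / ρ_m = 1.034 km × 2.005/3.201 = 0.648 km.

0.648 km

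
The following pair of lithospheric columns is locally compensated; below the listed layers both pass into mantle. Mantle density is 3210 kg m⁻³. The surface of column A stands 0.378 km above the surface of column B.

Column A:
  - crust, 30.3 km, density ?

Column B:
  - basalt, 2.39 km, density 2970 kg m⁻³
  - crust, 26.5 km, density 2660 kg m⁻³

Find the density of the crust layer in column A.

2670 kg m⁻³

Take the compensation level at the base of the deeper column (depth z_c below the surface of column A) and equate Σ ρ_i t_i down to z_c; mantle fills any gap and the z_c terms cancel.
Column A: 30.3×ρ + (z_c − 30.3)×3210
Column B: 0.378×0 + 2.39×2970 + 26.5×2660 + (z_c − 0.378 − 28.89)×3210
The z_c×3210 term appears on both sides and cancels. Collect the known terms of each column as K = Σ(ρt)_known − 3210 × (depth of known layers): K_A = 0 − 3210×30.3 = −97263; K_B = 77588.3 − 3210×(0.378 + 28.89) = −16361.98.
Balance: K_A + 30.3×ρ = K_B, so ρ = (K_B − K_A)/30.3 = 80901/30.3 = 2670 kg m⁻³.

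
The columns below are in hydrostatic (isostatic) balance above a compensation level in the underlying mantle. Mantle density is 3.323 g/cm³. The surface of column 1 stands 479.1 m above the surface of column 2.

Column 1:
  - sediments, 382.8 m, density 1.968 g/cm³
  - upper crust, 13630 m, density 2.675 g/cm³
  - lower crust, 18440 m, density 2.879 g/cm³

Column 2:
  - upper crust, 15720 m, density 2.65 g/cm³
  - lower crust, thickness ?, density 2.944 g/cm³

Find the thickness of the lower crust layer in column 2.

Take the compensation level at the base of the deeper column (depth z_c below the surface of column 1) and equate Σ ρ_i t_i down to z_c; mantle fills any gap and the z_c terms cancel.
Column 1: 382.8×1.968 + 13630×2.675 + 18440×2.879 + (z_c − 32452.8)×3.323
Column 2: 479.1×0 + 15720×2.65 + x×2.944 + (z_c − 479.1 − 15720 − x)×3.323
The z_c×3.323 term appears on both sides and cancels. Collect the known terms of each column as K = Σ(ρt)_known − 3.323 × (depth of known layers): K_1 = 90302.3604 − 3.323×32452.8 = −17538.294; K_2 = 41658 − 3.323×(479.1 + 15720) = −12171.6093.
Balance: K_1 = K_2 − x×(3.323 − 2.944), so x = (K_2 − K_1)/(3.323 − 2.944) = 5366.68/0.379 = 14200 m.

14200 m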